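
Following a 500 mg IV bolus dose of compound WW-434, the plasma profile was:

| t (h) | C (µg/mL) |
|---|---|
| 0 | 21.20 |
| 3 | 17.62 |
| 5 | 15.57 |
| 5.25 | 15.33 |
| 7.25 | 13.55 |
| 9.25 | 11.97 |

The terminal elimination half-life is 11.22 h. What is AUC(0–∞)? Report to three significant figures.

AUC = 343 µg/mL·h

Trapezoidal AUC_0→9.25:
  [0→3]: (21.20+17.62)/2 × 3 = 58.23
  [3→5]: (17.62+15.57)/2 × 2 = 33.19
  [5→5.25]: (15.57+15.33)/2 × 0.25 = 3.8625
  [5.25→7.25]: (15.33+13.55)/2 × 2 = 28.88
  [7.25→9.25]: (13.55+11.97)/2 × 2 = 25.52
  Sum = 149.6825 µg/mL·h
k_e = ln2 / t½ = 0.693147 / 11.22 = 0.0618 h^-1
Extrapolated tail: C_last / k_e = 11.97 / 0.0618 = 193.689
AUC_0→∞ = 149.6825 + 193.689 = 343.3715 µg/mL·h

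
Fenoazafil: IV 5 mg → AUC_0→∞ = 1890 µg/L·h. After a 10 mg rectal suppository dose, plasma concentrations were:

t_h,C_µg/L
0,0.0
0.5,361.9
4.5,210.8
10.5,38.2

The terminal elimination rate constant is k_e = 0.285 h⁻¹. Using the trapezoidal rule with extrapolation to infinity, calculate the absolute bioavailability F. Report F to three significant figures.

F = 0.560

Trapezoidal AUC_0→10.5 (rectal suppository):
  [0→0.5]: (0.0+361.9)/2 × 0.5 = 90.475
  [0.5→4.5]: (361.9+210.8)/2 × 4 = 1145.4
  [4.5→10.5]: (210.8+38.2)/2 × 6 = 747.0
  Sum = 1982.875 µg/L·h
Tail: C_last/k_e = 38.2/0.285 = 134.035
AUC_0→∞ (rectal suppository) = 1982.875 + 134.035 = 2116.91 µg/L·h
F = (AUC_ev/D_ev)/(AUC_iv/D_iv) = (2116.91/10)/(1890/5) = 211.691/378 = 0.5600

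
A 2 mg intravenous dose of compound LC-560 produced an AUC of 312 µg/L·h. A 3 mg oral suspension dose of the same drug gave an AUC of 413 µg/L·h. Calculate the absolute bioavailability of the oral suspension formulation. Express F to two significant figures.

F = (AUC_ev / D_ev) / (AUC_iv / D_iv)
  = (413/3) / (312/2)
  = 137.667 / 156 = 0.8825

F = 0.88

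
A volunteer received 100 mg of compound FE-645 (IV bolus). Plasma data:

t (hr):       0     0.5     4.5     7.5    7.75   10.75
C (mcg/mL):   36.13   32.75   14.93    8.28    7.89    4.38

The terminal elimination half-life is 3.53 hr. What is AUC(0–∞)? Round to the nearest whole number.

Trapezoidal AUC_0→10.75:
  [0→0.5]: (36.13+32.75)/2 × 0.5 = 17.22
  [0.5→4.5]: (32.75+14.93)/2 × 4 = 95.36
  [4.5→7.5]: (14.93+8.28)/2 × 3 = 34.815
  [7.5→7.75]: (8.28+7.89)/2 × 0.25 = 2.02125
  [7.75→10.75]: (7.89+4.38)/2 × 3 = 18.405
  Sum = 167.82125 mcg/mL·hr
k_e = ln2 / t½ = 0.693147 / 3.53 = 0.1964 hr^-1
Extrapolated tail: C_last / k_e = 4.38 / 0.1964 = 22.301
AUC_0→∞ = 167.82125 + 22.301 = 190.12225 mcg/mL·hr

AUC = 190 mcg/mL·hr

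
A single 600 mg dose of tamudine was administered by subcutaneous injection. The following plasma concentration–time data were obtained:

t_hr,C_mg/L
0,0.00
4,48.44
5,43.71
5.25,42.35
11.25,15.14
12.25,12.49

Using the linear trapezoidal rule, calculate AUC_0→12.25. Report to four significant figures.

AUC = 340.0 mg/L·hr

Trapezoidal AUC_0→12.25:
  [0→4]: (0.00+48.44)/2 × 4 = 96.88
  [4→5]: (48.44+43.71)/2 × 1 = 46.075
  [5→5.25]: (43.71+42.35)/2 × 0.25 = 10.7575
  [5.25→11.25]: (42.35+15.14)/2 × 6 = 172.47
  [11.25→12.25]: (15.14+12.49)/2 × 1 = 13.815
  Sum = 339.9975 mg/L·hr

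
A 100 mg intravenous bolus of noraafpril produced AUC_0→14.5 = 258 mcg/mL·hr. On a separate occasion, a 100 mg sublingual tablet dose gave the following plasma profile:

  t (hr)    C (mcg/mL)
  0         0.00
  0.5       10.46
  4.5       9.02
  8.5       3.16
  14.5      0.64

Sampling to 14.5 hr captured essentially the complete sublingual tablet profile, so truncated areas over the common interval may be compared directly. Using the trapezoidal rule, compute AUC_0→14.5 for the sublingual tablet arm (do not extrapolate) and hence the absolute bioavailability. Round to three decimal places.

F = 0.300

Trapezoidal AUC_0→14.5 (sublingual tablet):
  [0→0.5]: (0.00+10.46)/2 × 0.5 = 2.615
  [0.5→4.5]: (10.46+9.02)/2 × 4 = 38.96
  [4.5→8.5]: (9.02+3.16)/2 × 4 = 24.36
  [8.5→14.5]: (3.16+0.64)/2 × 6 = 11.4
  Sum = 77.335 mcg/mL·hr
F = (AUC_ev/D_ev)/(AUC_iv/D_iv) = (77.335/100)/(258/100) = 0.77335/2.58 = 0.2997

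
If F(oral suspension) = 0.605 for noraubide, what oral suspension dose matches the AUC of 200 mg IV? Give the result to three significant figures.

For equal systemic exposure: F × D_ev = D_iv
D_ev = D_iv / F = 200 / 0.605 = 330.579 mg

D_oral = 331 mg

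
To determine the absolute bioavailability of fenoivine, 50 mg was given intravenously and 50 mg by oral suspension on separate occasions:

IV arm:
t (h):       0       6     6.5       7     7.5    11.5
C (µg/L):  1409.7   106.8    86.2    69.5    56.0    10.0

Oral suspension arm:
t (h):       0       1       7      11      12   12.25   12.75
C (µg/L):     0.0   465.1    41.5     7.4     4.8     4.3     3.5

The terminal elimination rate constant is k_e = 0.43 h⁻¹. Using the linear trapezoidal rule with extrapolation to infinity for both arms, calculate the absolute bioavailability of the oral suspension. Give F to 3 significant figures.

F = 0.387

Trapezoidal AUC_0→11.5 (IV):
  [0→6]: (1409.7+106.8)/2 × 6 = 4549.5
  [6→6.5]: (106.8+86.2)/2 × 0.5 = 48.25
  [6.5→7]: (86.2+69.5)/2 × 0.5 = 38.925
  [7→7.5]: (69.5+56.0)/2 × 0.5 = 31.375
  [7.5→11.5]: (56.0+10.0)/2 × 4 = 132.0
  Sum = 4800.05 µg/L·h
IV tail: 10.0/0.43 = 23.256; AUC_iv,0→∞ = 4800.05 + 23.256 = 4823.306 µg/L·h
Trapezoidal AUC_0→12.75 (oral suspension):
  [0→1]: (0.0+465.1)/2 × 1 = 232.55
  [1→7]: (465.1+41.5)/2 × 6 = 1519.8
  [7→11]: (41.5+7.4)/2 × 4 = 97.8
  [11→12]: (7.4+4.8)/2 × 1 = 6.1
  [12→12.25]: (4.8+4.3)/2 × 0.25 = 1.1375
  [12.25→12.75]: (4.3+3.5)/2 × 0.5 = 1.95
  Sum = 1859.3375 µg/L·h
oral suspension tail: 3.5/0.43 = 8.140; AUC_ev,0→∞ = 1859.3375 + 8.140 = 1867.4775 µg/L·h
F = (AUC_ev/D_ev)/(AUC_iv/D_iv) = (1867.4775/50)/(4823.306/50) = 37.34955/96.46612 = 0.3872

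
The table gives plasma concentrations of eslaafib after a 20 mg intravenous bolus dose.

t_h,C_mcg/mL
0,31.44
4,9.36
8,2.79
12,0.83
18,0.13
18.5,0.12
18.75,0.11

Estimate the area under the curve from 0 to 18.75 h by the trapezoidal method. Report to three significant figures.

Trapezoidal AUC_0→18.75:
  [0→4]: (31.44+9.36)/2 × 4 = 81.6
  [4→8]: (9.36+2.79)/2 × 4 = 24.3
  [8→12]: (2.79+0.83)/2 × 4 = 7.24
  [12→18]: (0.83+0.13)/2 × 6 = 2.88
  [18→18.5]: (0.13+0.12)/2 × 0.5 = 0.0625
  [18.5→18.75]: (0.12+0.11)/2 × 0.25 = 0.02875
  Sum = 116.11125 mcg/mL·h

AUC = 116 mcg/mL·h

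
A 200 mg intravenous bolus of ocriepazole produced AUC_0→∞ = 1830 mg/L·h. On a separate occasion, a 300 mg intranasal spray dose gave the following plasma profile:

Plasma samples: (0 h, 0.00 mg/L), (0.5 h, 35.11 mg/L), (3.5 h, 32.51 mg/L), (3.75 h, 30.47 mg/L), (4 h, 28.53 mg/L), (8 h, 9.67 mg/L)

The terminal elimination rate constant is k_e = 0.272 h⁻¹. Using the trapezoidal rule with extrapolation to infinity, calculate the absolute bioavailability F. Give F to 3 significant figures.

F = 0.0865

Trapezoidal AUC_0→8 (intranasal spray):
  [0→0.5]: (0.00+35.11)/2 × 0.5 = 8.7775
  [0.5→3.5]: (35.11+32.51)/2 × 3 = 101.43
  [3.5→3.75]: (32.51+30.47)/2 × 0.25 = 7.8725
  [3.75→4]: (30.47+28.53)/2 × 0.25 = 7.375
  [4→8]: (28.53+9.67)/2 × 4 = 76.4
  Sum = 201.855 mg/L·h
Tail: C_last/k_e = 9.67/0.272 = 35.551
AUC_0→∞ (intranasal spray) = 201.855 + 35.551 = 237.406 mg/L·h
F = (AUC_ev/D_ev)/(AUC_iv/D_iv) = (237.406/300)/(1830/200) = 0.791353/9.15 = 0.0865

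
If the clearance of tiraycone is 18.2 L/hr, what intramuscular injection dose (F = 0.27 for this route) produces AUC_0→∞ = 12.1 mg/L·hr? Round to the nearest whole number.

Dose = CL × AUC_0→∞ / F
     = 18.2 × 12.1 / 0.27 = 815.63 mg

Dose = 816 mg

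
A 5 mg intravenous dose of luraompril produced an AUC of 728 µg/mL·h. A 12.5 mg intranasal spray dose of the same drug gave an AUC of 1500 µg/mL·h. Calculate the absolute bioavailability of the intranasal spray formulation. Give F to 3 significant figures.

F = (AUC_ev / D_ev) / (AUC_iv / D_iv)
  = (1500/12.5) / (728/5)
  = 120 / 145.6 = 0.8242

F = 0.824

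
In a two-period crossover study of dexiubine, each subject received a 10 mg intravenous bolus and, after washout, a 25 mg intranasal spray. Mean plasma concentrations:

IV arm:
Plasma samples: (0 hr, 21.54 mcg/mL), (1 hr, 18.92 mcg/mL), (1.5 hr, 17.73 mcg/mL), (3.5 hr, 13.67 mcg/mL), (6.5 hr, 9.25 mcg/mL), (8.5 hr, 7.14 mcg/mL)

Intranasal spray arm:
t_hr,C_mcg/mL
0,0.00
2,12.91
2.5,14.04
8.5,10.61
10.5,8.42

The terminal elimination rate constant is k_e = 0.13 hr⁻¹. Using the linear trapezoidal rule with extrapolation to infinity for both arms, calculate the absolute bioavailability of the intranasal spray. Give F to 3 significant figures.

F = 0.426

Trapezoidal AUC_0→8.5 (IV):
  [0→1]: (21.54+18.92)/2 × 1 = 20.23
  [1→1.5]: (18.92+17.73)/2 × 0.5 = 9.1625
  [1.5→3.5]: (17.73+13.67)/2 × 2 = 31.4
  [3.5→6.5]: (13.67+9.25)/2 × 3 = 34.38
  [6.5→8.5]: (9.25+7.14)/2 × 2 = 16.39
  Sum = 111.5625 mcg/mL·hr
IV tail: 7.14/0.13 = 54.923; AUC_iv,0→∞ = 111.5625 + 54.923 = 166.4855 mcg/mL·hr
Trapezoidal AUC_0→10.5 (intranasal spray):
  [0→2]: (0.00+12.91)/2 × 2 = 12.91
  [2→2.5]: (12.91+14.04)/2 × 0.5 = 6.7375
  [2.5→8.5]: (14.04+10.61)/2 × 6 = 73.95
  [8.5→10.5]: (10.61+8.42)/2 × 2 = 19.03
  Sum = 112.6275 mcg/mL·hr
intranasal spray tail: 8.42/0.13 = 64.769; AUC_ev,0→∞ = 112.6275 + 64.769 = 177.3965 mcg/mL·hr
F = (AUC_ev/D_ev)/(AUC_iv/D_iv) = (177.3965/25)/(166.4855/10) = 7.09586/16.64855 = 0.4262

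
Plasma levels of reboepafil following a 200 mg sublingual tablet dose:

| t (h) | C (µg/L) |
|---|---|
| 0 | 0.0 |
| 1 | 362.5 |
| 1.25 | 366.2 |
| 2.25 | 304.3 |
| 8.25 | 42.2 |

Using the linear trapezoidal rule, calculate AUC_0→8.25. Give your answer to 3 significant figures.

AUC = 1650 µg/L·h

Trapezoidal AUC_0→8.25:
  [0→1]: (0.0+362.5)/2 × 1 = 181.25
  [1→1.25]: (362.5+366.2)/2 × 0.25 = 91.0875
  [1.25→2.25]: (366.2+304.3)/2 × 1 = 335.25
  [2.25→8.25]: (304.3+42.2)/2 × 6 = 1039.5
  Sum = 1647.0875 µg/L·h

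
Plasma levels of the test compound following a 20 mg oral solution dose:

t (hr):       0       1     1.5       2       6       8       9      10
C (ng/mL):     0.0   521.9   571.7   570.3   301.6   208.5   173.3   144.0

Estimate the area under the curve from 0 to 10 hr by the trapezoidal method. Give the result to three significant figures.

Trapezoidal AUC_0→10:
  [0→1]: (0.0+521.9)/2 × 1 = 260.95
  [1→1.5]: (521.9+571.7)/2 × 0.5 = 273.4
  [1.5→2]: (571.7+570.3)/2 × 0.5 = 285.5
  [2→6]: (570.3+301.6)/2 × 4 = 1743.8
  [6→8]: (301.6+208.5)/2 × 2 = 510.1
  [8→9]: (208.5+173.3)/2 × 1 = 190.9
  [9→10]: (173.3+144.0)/2 × 1 = 158.65
  Sum = 3423.3 ng/mL·hr

AUC = 3420 ng/mL·hr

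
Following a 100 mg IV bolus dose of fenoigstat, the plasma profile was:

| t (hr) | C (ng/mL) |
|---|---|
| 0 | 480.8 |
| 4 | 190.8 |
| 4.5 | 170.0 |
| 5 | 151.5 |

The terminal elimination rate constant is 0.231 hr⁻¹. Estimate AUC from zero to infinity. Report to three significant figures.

AUC = 2170 ng/mL·hr

Trapezoidal AUC_0→5:
  [0→4]: (480.8+190.8)/2 × 4 = 1343.2
  [4→4.5]: (190.8+170.0)/2 × 0.5 = 90.2
  [4.5→5]: (170.0+151.5)/2 × 0.5 = 80.375
  Sum = 1513.775 ng/mL·hr
Extrapolated tail: C_last / k_e = 151.5 / 0.231 = 655.844
AUC_0→∞ = 1513.775 + 655.844 = 2169.619 ng/mL·hr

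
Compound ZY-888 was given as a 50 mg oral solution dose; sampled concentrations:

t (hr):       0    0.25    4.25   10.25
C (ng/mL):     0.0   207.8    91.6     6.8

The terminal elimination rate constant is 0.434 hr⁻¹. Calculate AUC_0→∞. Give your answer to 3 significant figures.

AUC = 936 ng/mL·hr

Trapezoidal AUC_0→10.25:
  [0→0.25]: (0.0+207.8)/2 × 0.25 = 25.975
  [0.25→4.25]: (207.8+91.6)/2 × 4 = 598.8
  [4.25→10.25]: (91.6+6.8)/2 × 6 = 295.2
  Sum = 919.975 ng/mL·hr
Extrapolated tail: C_last / k_e = 6.8 / 0.434 = 15.668
AUC_0→∞ = 919.975 + 15.668 = 935.643 ng/mL·hr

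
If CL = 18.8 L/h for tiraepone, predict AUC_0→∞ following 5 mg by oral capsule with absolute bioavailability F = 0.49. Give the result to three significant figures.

AUC = 0.130 mg/L·h

AUC_0→∞ = F × Dose / CL
        = 0.49 × 5 / 18.8 = 0.130319 mg/L·h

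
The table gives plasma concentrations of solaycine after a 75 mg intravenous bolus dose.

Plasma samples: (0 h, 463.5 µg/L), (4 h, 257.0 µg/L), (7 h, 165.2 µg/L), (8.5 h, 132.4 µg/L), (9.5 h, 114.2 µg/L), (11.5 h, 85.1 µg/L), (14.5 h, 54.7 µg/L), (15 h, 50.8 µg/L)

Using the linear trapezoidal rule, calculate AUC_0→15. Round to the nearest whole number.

Trapezoidal AUC_0→15:
  [0→4]: (463.5+257.0)/2 × 4 = 1441.0
  [4→7]: (257.0+165.2)/2 × 3 = 633.3
  [7→8.5]: (165.2+132.4)/2 × 1.5 = 223.2
  [8.5→9.5]: (132.4+114.2)/2 × 1 = 123.3
  [9.5→11.5]: (114.2+85.1)/2 × 2 = 199.3
  [11.5→14.5]: (85.1+54.7)/2 × 3 = 209.7
  [14.5→15]: (54.7+50.8)/2 × 0.5 = 26.375
  Sum = 2856.175 µg/L·h

AUC = 2856 µg/L·h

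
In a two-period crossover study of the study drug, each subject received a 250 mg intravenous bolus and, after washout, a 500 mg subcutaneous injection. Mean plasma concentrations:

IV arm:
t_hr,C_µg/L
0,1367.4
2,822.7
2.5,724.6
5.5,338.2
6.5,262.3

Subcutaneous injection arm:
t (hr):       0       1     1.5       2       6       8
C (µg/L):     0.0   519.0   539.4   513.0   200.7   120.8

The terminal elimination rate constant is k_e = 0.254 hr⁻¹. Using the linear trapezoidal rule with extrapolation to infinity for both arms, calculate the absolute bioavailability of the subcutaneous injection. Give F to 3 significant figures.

F = 0.274

Trapezoidal AUC_0→6.5 (IV):
  [0→2]: (1367.4+822.7)/2 × 2 = 2190.1
  [2→2.5]: (822.7+724.6)/2 × 0.5 = 386.825
  [2.5→5.5]: (724.6+338.2)/2 × 3 = 1594.2
  [5.5→6.5]: (338.2+262.3)/2 × 1 = 300.25
  Sum = 4471.375 µg/L·hr
IV tail: 262.3/0.254 = 1032.677; AUC_iv,0→∞ = 4471.375 + 1032.677 = 5504.052 µg/L·hr
Trapezoidal AUC_0→8 (subcutaneous injection):
  [0→1]: (0.0+519.0)/2 × 1 = 259.5
  [1→1.5]: (519.0+539.4)/2 × 0.5 = 264.6
  [1.5→2]: (539.4+513.0)/2 × 0.5 = 263.1
  [2→6]: (513.0+200.7)/2 × 4 = 1427.4
  [6→8]: (200.7+120.8)/2 × 2 = 321.5
  Sum = 2536.1 µg/L·hr
subcutaneous injection tail: 120.8/0.254 = 475.591; AUC_ev,0→∞ = 2536.1 + 475.591 = 3011.691 µg/L·hr
F = (AUC_ev/D_ev)/(AUC_iv/D_iv) = (3011.691/500)/(5504.052/250) = 6.023382/22.016208 = 0.2736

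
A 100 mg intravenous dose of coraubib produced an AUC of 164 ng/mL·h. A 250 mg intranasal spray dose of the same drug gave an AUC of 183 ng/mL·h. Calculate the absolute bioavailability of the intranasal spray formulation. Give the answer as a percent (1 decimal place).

F = 44.6%

F = (AUC_ev / D_ev) / (AUC_iv / D_iv)
  = (183/250) / (164/100)
  = 0.732 / 1.64 = 0.4463
  = 44.63%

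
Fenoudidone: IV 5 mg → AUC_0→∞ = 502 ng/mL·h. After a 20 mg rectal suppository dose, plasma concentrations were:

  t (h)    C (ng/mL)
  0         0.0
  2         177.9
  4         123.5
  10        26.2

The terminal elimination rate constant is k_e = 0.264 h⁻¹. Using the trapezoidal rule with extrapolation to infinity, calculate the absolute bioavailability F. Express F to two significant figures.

Trapezoidal AUC_0→10 (rectal suppository):
  [0→2]: (0.0+177.9)/2 × 2 = 177.9
  [2→4]: (177.9+123.5)/2 × 2 = 301.4
  [4→10]: (123.5+26.2)/2 × 6 = 449.1
  Sum = 928.4 ng/mL·h
Tail: C_last/k_e = 26.2/0.264 = 99.242
AUC_0→∞ (rectal suppository) = 928.4 + 99.242 = 1027.642 ng/mL·h
F = (AUC_ev/D_ev)/(AUC_iv/D_iv) = (1027.642/20)/(502/5) = 51.3821/100.4 = 0.5118

F = 0.51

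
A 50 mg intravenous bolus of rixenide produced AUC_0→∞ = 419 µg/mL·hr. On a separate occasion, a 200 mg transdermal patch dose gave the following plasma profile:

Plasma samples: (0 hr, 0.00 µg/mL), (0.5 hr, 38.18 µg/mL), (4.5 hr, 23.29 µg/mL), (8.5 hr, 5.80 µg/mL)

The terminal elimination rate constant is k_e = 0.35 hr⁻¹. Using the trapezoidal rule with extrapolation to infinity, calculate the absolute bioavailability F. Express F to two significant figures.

F = 0.12

Trapezoidal AUC_0→8.5 (transdermal patch):
  [0→0.5]: (0.00+38.18)/2 × 0.5 = 9.545
  [0.5→4.5]: (38.18+23.29)/2 × 4 = 122.94
  [4.5→8.5]: (23.29+5.80)/2 × 4 = 58.18
  Sum = 190.665 µg/mL·hr
Tail: C_last/k_e = 5.80/0.35 = 16.571
AUC_0→∞ (transdermal patch) = 190.665 + 16.571 = 207.236 µg/mL·hr
F = (AUC_ev/D_ev)/(AUC_iv/D_iv) = (207.236/200)/(419/50) = 1.03618/8.38 = 0.1236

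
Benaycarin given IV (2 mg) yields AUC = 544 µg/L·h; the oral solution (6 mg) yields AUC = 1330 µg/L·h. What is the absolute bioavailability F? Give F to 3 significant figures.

F = (AUC_ev / D_ev) / (AUC_iv / D_iv)
  = (1330/6) / (544/2)
  = 221.667 / 272 = 0.8150

F = 0.815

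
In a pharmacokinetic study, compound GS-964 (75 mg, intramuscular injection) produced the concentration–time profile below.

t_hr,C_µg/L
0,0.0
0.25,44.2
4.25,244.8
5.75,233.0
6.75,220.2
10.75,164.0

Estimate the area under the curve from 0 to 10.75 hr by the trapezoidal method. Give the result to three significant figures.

AUC = 1940 µg/L·hr

Trapezoidal AUC_0→10.75:
  [0→0.25]: (0.0+44.2)/2 × 0.25 = 5.525
  [0.25→4.25]: (44.2+244.8)/2 × 4 = 578.0
  [4.25→5.75]: (244.8+233.0)/2 × 1.5 = 358.35
  [5.75→6.75]: (233.0+220.2)/2 × 1 = 226.6
  [6.75→10.75]: (220.2+164.0)/2 × 4 = 768.4
  Sum = 1936.875 µg/L·hr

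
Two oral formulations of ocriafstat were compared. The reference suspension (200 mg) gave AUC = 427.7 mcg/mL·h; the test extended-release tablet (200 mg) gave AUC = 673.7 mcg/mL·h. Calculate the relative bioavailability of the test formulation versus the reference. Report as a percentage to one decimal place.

F_rel = 157.5%

F_rel = (AUC_test/D_test) / (AUC_ref/D_ref)
      = (673.7/200) / (427.7/200)
      = 3.3685 / 2.1385 = 1.5752 = 157.52%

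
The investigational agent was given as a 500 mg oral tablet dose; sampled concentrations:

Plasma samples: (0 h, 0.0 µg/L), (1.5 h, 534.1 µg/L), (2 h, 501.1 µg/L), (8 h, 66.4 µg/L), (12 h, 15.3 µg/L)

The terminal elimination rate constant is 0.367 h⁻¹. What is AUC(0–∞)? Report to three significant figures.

AUC = 2570 µg/L·h

Trapezoidal AUC_0→12:
  [0→1.5]: (0.0+534.1)/2 × 1.5 = 400.575
  [1.5→2]: (534.1+501.1)/2 × 0.5 = 258.8
  [2→8]: (501.1+66.4)/2 × 6 = 1702.5
  [8→12]: (66.4+15.3)/2 × 4 = 163.4
  Sum = 2525.275 µg/L·h
Extrapolated tail: C_last / k_e = 15.3 / 0.367 = 41.689
AUC_0→∞ = 2525.275 + 41.689 = 2566.964 µg/L·h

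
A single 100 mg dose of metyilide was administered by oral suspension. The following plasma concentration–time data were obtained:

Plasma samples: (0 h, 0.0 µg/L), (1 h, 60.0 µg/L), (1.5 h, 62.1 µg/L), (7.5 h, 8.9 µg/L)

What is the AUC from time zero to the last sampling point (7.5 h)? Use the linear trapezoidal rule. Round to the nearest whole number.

Trapezoidal AUC_0→7.5:
  [0→1]: (0.0+60.0)/2 × 1 = 30.0
  [1→1.5]: (60.0+62.1)/2 × 0.5 = 30.525
  [1.5→7.5]: (62.1+8.9)/2 × 6 = 213.0
  Sum = 273.525 µg/L·h

AUC = 274 µg/L·h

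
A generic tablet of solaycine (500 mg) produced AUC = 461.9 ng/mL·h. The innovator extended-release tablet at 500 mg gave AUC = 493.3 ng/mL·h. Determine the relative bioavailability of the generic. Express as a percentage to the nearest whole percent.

F_rel = (AUC_test/D_test) / (AUC_ref/D_ref)
      = (461.9/500) / (493.3/500)
      = 0.9238 / 0.9866 = 0.9363 = 93.63%

F_rel = 94%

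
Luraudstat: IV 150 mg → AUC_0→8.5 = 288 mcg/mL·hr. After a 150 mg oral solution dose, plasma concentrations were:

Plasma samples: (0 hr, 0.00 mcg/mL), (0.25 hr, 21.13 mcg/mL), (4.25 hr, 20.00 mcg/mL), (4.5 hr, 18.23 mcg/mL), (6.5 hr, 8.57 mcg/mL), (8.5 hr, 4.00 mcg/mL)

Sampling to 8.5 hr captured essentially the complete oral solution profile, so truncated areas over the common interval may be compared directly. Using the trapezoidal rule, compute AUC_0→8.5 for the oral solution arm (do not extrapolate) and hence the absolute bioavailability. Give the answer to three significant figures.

Trapezoidal AUC_0→8.5 (oral solution):
  [0→0.25]: (0.00+21.13)/2 × 0.25 = 2.64125
  [0.25→4.25]: (21.13+20.00)/2 × 4 = 82.26
  [4.25→4.5]: (20.00+18.23)/2 × 0.25 = 4.77875
  [4.5→6.5]: (18.23+8.57)/2 × 2 = 26.8
  [6.5→8.5]: (8.57+4.00)/2 × 2 = 12.57
  Sum = 129.05 mcg/mL·hr
F = (AUC_ev/D_ev)/(AUC_iv/D_iv) = (129.05/150)/(288/150) = 0.860333/1.92 = 0.4481

F = 0.448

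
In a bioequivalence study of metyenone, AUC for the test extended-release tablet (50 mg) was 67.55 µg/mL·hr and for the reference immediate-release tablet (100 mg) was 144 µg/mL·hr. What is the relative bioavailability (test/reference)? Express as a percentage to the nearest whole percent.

F_rel = (AUC_test/D_test) / (AUC_ref/D_ref)
      = (67.55/50) / (144/100)
      = 1.351 / 1.44 = 0.9382 = 93.82%

F_rel = 94%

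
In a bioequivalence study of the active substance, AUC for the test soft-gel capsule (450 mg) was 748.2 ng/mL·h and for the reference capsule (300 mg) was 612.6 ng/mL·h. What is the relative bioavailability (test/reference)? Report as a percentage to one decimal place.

F_rel = (AUC_test/D_test) / (AUC_ref/D_ref)
      = (748.2/450) / (612.6/300)
      = 1.66267 / 2.042 = 0.8142 = 81.42%

F_rel = 81.4%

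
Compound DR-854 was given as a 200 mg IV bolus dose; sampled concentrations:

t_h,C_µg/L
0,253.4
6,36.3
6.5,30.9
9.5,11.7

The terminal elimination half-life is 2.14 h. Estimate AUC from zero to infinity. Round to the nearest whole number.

AUC = 986 µg/L·h

Trapezoidal AUC_0→9.5:
  [0→6]: (253.4+36.3)/2 × 6 = 869.1
  [6→6.5]: (36.3+30.9)/2 × 0.5 = 16.8
  [6.5→9.5]: (30.9+11.7)/2 × 3 = 63.9
  Sum = 949.8 µg/L·h
k_e = ln2 / t½ = 0.693147 / 2.14 = 0.3239 h^-1
Extrapolated tail: C_last / k_e = 11.7 / 0.3239 = 36.122
AUC_0→∞ = 949.8 + 36.122 = 985.922 µg/L·h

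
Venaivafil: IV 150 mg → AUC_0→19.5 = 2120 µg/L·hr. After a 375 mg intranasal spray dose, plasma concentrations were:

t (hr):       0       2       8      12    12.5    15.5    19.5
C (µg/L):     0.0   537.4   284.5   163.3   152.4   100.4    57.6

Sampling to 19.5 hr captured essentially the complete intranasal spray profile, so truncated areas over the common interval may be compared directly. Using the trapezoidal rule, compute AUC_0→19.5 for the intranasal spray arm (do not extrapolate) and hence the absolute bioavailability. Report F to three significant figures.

Trapezoidal AUC_0→19.5 (intranasal spray):
  [0→2]: (0.0+537.4)/2 × 2 = 537.4
  [2→8]: (537.4+284.5)/2 × 6 = 2465.7
  [8→12]: (284.5+163.3)/2 × 4 = 895.6
  [12→12.5]: (163.3+152.4)/2 × 0.5 = 78.925
  [12.5→15.5]: (152.4+100.4)/2 × 3 = 379.2
  [15.5→19.5]: (100.4+57.6)/2 × 4 = 316.0
  Sum = 4672.825 µg/L·hr
F = (AUC_ev/D_ev)/(AUC_iv/D_iv) = (4672.825/375)/(2120/150) = 12.4609/14.1333 = 0.8817

F = 0.882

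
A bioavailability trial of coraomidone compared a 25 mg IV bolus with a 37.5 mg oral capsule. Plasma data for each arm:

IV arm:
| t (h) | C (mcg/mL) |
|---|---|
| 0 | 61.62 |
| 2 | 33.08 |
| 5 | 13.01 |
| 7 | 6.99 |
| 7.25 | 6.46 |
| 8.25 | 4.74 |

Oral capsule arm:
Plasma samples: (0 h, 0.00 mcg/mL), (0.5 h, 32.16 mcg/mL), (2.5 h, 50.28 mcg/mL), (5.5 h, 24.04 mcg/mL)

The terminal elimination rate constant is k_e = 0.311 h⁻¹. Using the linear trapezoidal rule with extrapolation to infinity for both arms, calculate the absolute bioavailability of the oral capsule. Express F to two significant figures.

Trapezoidal AUC_0→8.25 (IV):
  [0→2]: (61.62+33.08)/2 × 2 = 94.7
  [2→5]: (33.08+13.01)/2 × 3 = 69.135
  [5→7]: (13.01+6.99)/2 × 2 = 20.0
  [7→7.25]: (6.99+6.46)/2 × 0.25 = 1.68125
  [7.25→8.25]: (6.46+4.74)/2 × 1 = 5.6
  Sum = 191.11625 mcg/mL·h
IV tail: 4.74/0.311 = 15.241; AUC_iv,0→∞ = 191.11625 + 15.241 = 206.35725 mcg/mL·h
Trapezoidal AUC_0→5.5 (oral capsule):
  [0→0.5]: (0.00+32.16)/2 × 0.5 = 8.04
  [0.5→2.5]: (32.16+50.28)/2 × 2 = 82.44
  [2.5→5.5]: (50.28+24.04)/2 × 3 = 111.48
  Sum = 201.96 mcg/mL·h
oral capsule tail: 24.04/0.311 = 77.299; AUC_ev,0→∞ = 201.96 + 77.299 = 279.259 mcg/mL·h
F = (AUC_ev/D_ev)/(AUC_iv/D_iv) = (279.259/37.5)/(206.35725/25) = 7.44691/8.25429 = 0.9022

F = 0.90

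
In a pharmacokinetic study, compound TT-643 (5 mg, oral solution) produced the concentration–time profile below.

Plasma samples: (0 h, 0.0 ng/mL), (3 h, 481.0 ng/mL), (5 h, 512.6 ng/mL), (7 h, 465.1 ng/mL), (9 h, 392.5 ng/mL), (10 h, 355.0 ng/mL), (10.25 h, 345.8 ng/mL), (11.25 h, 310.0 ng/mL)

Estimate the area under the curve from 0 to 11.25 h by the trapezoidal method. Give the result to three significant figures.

Trapezoidal AUC_0→11.25:
  [0→3]: (0.0+481.0)/2 × 3 = 721.5
  [3→5]: (481.0+512.6)/2 × 2 = 993.6
  [5→7]: (512.6+465.1)/2 × 2 = 977.7
  [7→9]: (465.1+392.5)/2 × 2 = 857.6
  [9→10]: (392.5+355.0)/2 × 1 = 373.75
  [10→10.25]: (355.0+345.8)/2 × 0.25 = 87.6
  [10.25→11.25]: (345.8+310.0)/2 × 1 = 327.9
  Sum = 4339.65 ng/mL·h

AUC = 4340 ng/mL·h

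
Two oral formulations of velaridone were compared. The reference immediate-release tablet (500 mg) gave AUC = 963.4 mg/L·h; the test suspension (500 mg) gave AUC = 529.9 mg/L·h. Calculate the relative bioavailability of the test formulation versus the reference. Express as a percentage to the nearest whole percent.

F_rel = 55%

F_rel = (AUC_test/D_test) / (AUC_ref/D_ref)
      = (529.9/500) / (963.4/500)
      = 1.0598 / 1.9268 = 0.5500 = 55.00%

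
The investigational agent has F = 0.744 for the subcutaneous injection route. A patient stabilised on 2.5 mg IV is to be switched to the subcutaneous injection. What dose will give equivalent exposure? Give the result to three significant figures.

For equal systemic exposure: F × D_ev = D_iv
D_ev = D_iv / F = 2.5 / 0.744 = 3.36022 mg

D_subcutaneous = 3.36 mg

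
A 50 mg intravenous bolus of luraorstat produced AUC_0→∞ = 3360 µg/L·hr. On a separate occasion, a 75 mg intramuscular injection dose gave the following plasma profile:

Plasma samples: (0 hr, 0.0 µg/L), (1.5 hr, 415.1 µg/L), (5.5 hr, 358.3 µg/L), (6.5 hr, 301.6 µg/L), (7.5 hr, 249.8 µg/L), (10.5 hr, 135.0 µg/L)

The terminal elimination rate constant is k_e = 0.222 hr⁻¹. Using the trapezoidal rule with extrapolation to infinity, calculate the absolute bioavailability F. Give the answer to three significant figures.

Trapezoidal AUC_0→10.5 (intramuscular injection):
  [0→1.5]: (0.0+415.1)/2 × 1.5 = 311.325
  [1.5→5.5]: (415.1+358.3)/2 × 4 = 1546.8
  [5.5→6.5]: (358.3+301.6)/2 × 1 = 329.95
  [6.5→7.5]: (301.6+249.8)/2 × 1 = 275.7
  [7.5→10.5]: (249.8+135.0)/2 × 3 = 577.2
  Sum = 3040.975 µg/L·hr
Tail: C_last/k_e = 135.0/0.222 = 608.108
AUC_0→∞ (intramuscular injection) = 3040.975 + 608.108 = 3649.083 µg/L·hr
F = (AUC_ev/D_ev)/(AUC_iv/D_iv) = (3649.083/75)/(3360/50) = 48.65444/67.2 = 0.7240

F = 0.724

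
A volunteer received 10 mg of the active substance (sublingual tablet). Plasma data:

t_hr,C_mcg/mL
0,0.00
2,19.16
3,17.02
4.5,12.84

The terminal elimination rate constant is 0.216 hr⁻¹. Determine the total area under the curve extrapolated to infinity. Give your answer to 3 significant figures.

Trapezoidal AUC_0→4.5:
  [0→2]: (0.00+19.16)/2 × 2 = 19.16
  [2→3]: (19.16+17.02)/2 × 1 = 18.09
  [3→4.5]: (17.02+12.84)/2 × 1.5 = 22.395
  Sum = 59.645 mcg/mL·hr
Extrapolated tail: C_last / k_e = 12.84 / 0.216 = 59.444
AUC_0→∞ = 59.645 + 59.444 = 119.089 mcg/mL·hr

AUC = 119 mcg/mL·hr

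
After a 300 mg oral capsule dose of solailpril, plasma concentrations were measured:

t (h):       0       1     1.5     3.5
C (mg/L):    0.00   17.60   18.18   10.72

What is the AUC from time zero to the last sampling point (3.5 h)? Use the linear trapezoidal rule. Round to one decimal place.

Trapezoidal AUC_0→3.5:
  [0→1]: (0.00+17.60)/2 × 1 = 8.8
  [1→1.5]: (17.60+18.18)/2 × 0.5 = 8.945
  [1.5→3.5]: (18.18+10.72)/2 × 2 = 28.9
  Sum = 46.645 mg/L·h

AUC = 46.6 mg/L·h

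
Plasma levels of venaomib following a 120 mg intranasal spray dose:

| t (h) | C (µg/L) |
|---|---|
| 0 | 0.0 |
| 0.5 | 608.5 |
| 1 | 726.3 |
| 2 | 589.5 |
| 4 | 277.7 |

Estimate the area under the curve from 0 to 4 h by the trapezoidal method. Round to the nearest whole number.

Trapezoidal AUC_0→4:
  [0→0.5]: (0.0+608.5)/2 × 0.5 = 152.125
  [0.5→1]: (608.5+726.3)/2 × 0.5 = 333.7
  [1→2]: (726.3+589.5)/2 × 1 = 657.9
  [2→4]: (589.5+277.7)/2 × 2 = 867.2
  Sum = 2010.925 µg/L·h

AUC = 2011 µg/L·h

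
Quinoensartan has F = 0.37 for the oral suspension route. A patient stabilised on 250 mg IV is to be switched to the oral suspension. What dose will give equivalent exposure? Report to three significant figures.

D_oral = 676 mg

For equal systemic exposure: F × D_ev = D_iv
D_ev = D_iv / F = 250 / 0.37 = 675.676 mg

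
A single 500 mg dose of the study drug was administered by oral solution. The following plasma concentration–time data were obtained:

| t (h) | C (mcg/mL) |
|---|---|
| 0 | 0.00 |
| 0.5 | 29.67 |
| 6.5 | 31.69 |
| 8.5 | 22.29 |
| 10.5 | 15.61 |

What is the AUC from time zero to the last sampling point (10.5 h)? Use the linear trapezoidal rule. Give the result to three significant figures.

AUC = 283 mcg/mL·h

Trapezoidal AUC_0→10.5:
  [0→0.5]: (0.00+29.67)/2 × 0.5 = 7.4175
  [0.5→6.5]: (29.67+31.69)/2 × 6 = 184.08
  [6.5→8.5]: (31.69+22.29)/2 × 2 = 53.98
  [8.5→10.5]: (22.29+15.61)/2 × 2 = 37.9
  Sum = 283.3775 mcg/mL·h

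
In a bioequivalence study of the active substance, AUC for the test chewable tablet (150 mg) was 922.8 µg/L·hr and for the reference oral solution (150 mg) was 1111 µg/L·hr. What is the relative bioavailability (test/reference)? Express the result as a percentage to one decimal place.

F_rel = (AUC_test/D_test) / (AUC_ref/D_ref)
      = (922.8/150) / (1111/150)
      = 6.152 / 7.40667 = 0.8306 = 83.06%

F_rel = 83.1%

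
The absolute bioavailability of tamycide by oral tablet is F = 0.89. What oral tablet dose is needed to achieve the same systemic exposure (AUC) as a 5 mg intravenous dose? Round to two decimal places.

For equal systemic exposure: F × D_ev = D_iv
D_ev = D_iv / F = 5 / 0.89 = 5.61798 mg

D_oral = 5.62 mg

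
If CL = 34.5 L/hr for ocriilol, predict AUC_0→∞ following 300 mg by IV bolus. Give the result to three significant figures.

AUC = 8.70 mg/L·hr

AUC_0→∞ = Dose_iv / CL
        = 300 / 34.5 = 8.69565 mg/L·hr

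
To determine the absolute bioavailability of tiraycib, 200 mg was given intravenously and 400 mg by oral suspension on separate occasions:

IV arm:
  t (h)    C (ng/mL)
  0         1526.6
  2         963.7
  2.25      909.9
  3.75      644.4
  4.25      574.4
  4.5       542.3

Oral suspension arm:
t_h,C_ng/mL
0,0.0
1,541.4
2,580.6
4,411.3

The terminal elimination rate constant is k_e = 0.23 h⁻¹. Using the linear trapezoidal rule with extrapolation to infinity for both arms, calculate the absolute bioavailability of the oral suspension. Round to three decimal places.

F = 0.270

Trapezoidal AUC_0→4.5 (IV):
  [0→2]: (1526.6+963.7)/2 × 2 = 2490.3
  [2→2.25]: (963.7+909.9)/2 × 0.25 = 234.2
  [2.25→3.75]: (909.9+644.4)/2 × 1.5 = 1165.725
  [3.75→4.25]: (644.4+574.4)/2 × 0.5 = 304.7
  [4.25→4.5]: (574.4+542.3)/2 × 0.25 = 139.5875
  Sum = 4334.5125 ng/mL·h
IV tail: 542.3/0.23 = 2357.826; AUC_iv,0→∞ = 4334.5125 + 2357.826 = 6692.3385 ng/mL·h
Trapezoidal AUC_0→4 (oral suspension):
  [0→1]: (0.0+541.4)/2 × 1 = 270.7
  [1→2]: (541.4+580.6)/2 × 1 = 561.0
  [2→4]: (580.6+411.3)/2 × 2 = 991.9
  Sum = 1823.6 ng/mL·h
oral suspension tail: 411.3/0.23 = 1788.261; AUC_ev,0→∞ = 1823.6 + 1788.261 = 3611.861 ng/mL·h
F = (AUC_ev/D_ev)/(AUC_iv/D_iv) = (3611.861/400)/(6692.3385/200) = 9.0296525/33.4617 = 0.2699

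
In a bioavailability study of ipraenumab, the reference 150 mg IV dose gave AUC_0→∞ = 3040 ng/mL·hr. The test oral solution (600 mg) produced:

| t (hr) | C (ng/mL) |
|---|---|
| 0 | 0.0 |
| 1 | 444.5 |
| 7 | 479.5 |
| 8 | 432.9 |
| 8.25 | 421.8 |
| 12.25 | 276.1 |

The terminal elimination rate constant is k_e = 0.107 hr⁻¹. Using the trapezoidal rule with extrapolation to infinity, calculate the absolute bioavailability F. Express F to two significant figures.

F = 0.62

Trapezoidal AUC_0→12.25 (oral solution):
  [0→1]: (0.0+444.5)/2 × 1 = 222.25
  [1→7]: (444.5+479.5)/2 × 6 = 2772.0
  [7→8]: (479.5+432.9)/2 × 1 = 456.2
  [8→8.25]: (432.9+421.8)/2 × 0.25 = 106.8375
  [8.25→12.25]: (421.8+276.1)/2 × 4 = 1395.8
  Sum = 4953.0875 ng/mL·hr
Tail: C_last/k_e = 276.1/0.107 = 2580.374
AUC_0→∞ (oral solution) = 4953.0875 + 2580.374 = 7533.4615 ng/mL·hr
F = (AUC_ev/D_ev)/(AUC_iv/D_iv) = (7533.4615/600)/(3040/150) = 12.5558/20.2667 = 0.6195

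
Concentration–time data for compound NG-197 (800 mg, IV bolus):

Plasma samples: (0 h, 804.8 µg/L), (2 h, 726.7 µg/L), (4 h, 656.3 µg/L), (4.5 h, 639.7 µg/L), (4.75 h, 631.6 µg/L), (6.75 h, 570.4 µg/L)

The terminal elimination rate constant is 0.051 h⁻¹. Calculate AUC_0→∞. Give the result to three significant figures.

Trapezoidal AUC_0→6.75:
  [0→2]: (804.8+726.7)/2 × 2 = 1531.5
  [2→4]: (726.7+656.3)/2 × 2 = 1383.0
  [4→4.5]: (656.3+639.7)/2 × 0.5 = 324.0
  [4.5→4.75]: (639.7+631.6)/2 × 0.25 = 158.9125
  [4.75→6.75]: (631.6+570.4)/2 × 2 = 1202.0
  Sum = 4599.4125 µg/L·h
Extrapolated tail: C_last / k_e = 570.4 / 0.051 = 11184.314
AUC_0→∞ = 4599.4125 + 11184.314 = 15783.7265 µg/L·h

AUC = 15800 µg/L·h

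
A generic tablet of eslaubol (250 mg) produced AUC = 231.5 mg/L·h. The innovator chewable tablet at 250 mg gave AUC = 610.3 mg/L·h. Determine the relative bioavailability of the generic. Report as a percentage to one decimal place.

F_rel = (AUC_test/D_test) / (AUC_ref/D_ref)
      = (231.5/250) / (610.3/250)
      = 0.926 / 2.4412 = 0.3793 = 37.93%

F_rel = 37.9%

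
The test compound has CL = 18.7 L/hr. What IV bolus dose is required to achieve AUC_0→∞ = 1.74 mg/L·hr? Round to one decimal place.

Dose = 32.5 mg

Dose_iv = CL × AUC_0→∞
     = 18.7 × 1.74 = 32.538 mg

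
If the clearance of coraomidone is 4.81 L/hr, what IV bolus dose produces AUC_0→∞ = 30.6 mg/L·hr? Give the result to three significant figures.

Dose_iv = CL × AUC_0→∞
     = 4.81 × 30.6 = 147.186 mg

Dose = 147 mg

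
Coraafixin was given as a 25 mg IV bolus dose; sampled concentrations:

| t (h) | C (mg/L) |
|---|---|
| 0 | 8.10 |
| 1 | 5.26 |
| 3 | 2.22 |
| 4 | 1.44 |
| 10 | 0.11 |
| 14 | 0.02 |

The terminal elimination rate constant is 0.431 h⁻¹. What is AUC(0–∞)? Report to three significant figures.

Trapezoidal AUC_0→14:
  [0→1]: (8.10+5.26)/2 × 1 = 6.68
  [1→3]: (5.26+2.22)/2 × 2 = 7.48
  [3→4]: (2.22+1.44)/2 × 1 = 1.83
  [4→10]: (1.44+0.11)/2 × 6 = 4.65
  [10→14]: (0.11+0.02)/2 × 4 = 0.26
  Sum = 20.9 mg/L·h
Extrapolated tail: C_last / k_e = 0.02 / 0.431 = 0.046
AUC_0→∞ = 20.9 + 0.046 = 20.946 mg/L·h

AUC = 20.9 mg/L·h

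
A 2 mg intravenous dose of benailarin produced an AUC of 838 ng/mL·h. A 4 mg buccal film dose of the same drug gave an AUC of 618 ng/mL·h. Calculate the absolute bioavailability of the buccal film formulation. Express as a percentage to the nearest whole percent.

F = 37%

F = (AUC_ev / D_ev) / (AUC_iv / D_iv)
  = (618/4) / (838/2)
  = 154.5 / 419 = 0.3687
  = 36.87%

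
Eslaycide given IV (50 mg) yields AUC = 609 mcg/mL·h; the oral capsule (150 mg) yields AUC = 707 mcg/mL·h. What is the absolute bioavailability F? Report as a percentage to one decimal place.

F = (AUC_ev / D_ev) / (AUC_iv / D_iv)
  = (707/150) / (609/50)
  = 4.71333 / 12.18 = 0.3870
  = 38.70%

F = 38.7%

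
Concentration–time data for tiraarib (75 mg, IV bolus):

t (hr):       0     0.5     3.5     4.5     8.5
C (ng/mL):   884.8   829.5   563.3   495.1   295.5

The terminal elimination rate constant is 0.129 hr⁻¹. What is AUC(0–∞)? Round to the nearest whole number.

Trapezoidal AUC_0→8.5:
  [0→0.5]: (884.8+829.5)/2 × 0.5 = 428.575
  [0.5→3.5]: (829.5+563.3)/2 × 3 = 2089.2
  [3.5→4.5]: (563.3+495.1)/2 × 1 = 529.2
  [4.5→8.5]: (495.1+295.5)/2 × 4 = 1581.2
  Sum = 4628.175 ng/mL·hr
Extrapolated tail: C_last / k_e = 295.5 / 0.129 = 2290.698
AUC_0→∞ = 4628.175 + 2290.698 = 6918.873 ng/mL·hr

AUC = 6919 ng/mL·hr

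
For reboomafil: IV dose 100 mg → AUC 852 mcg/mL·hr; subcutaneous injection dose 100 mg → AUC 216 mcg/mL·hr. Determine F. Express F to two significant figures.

F = 0.25

F = (AUC_ev / D_ev) / (AUC_iv / D_iv)
  = (216/100) / (852/100)
  = 2.16 / 8.52 = 0.2535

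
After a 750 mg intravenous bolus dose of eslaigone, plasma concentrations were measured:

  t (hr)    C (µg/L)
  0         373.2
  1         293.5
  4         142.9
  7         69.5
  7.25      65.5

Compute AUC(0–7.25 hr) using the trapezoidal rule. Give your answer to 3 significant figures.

AUC = 1320 µg/L·hr

Trapezoidal AUC_0→7.25:
  [0→1]: (373.2+293.5)/2 × 1 = 333.35
  [1→4]: (293.5+142.9)/2 × 3 = 654.6
  [4→7]: (142.9+69.5)/2 × 3 = 318.6
  [7→7.25]: (69.5+65.5)/2 × 0.25 = 16.875
  Sum = 1323.425 µg/L·hr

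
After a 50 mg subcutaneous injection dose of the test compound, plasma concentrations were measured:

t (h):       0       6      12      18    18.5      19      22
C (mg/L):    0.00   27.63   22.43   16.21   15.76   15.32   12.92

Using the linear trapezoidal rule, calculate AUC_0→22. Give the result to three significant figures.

AUC = 407 mg/L·h

Trapezoidal AUC_0→22:
  [0→6]: (0.00+27.63)/2 × 6 = 82.89
  [6→12]: (27.63+22.43)/2 × 6 = 150.18
  [12→18]: (22.43+16.21)/2 × 6 = 115.92
  [18→18.5]: (16.21+15.76)/2 × 0.5 = 7.9925
  [18.5→19]: (15.76+15.32)/2 × 0.5 = 7.77
  [19→22]: (15.32+12.92)/2 × 3 = 42.36
  Sum = 407.1125 mg/L·h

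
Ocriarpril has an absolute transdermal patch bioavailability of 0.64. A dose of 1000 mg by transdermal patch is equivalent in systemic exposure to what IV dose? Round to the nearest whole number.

Systemic exposure from an extravascular dose = F × D_ev, so the equivalent IV dose is F × D_ev.
D_iv = F × D_ev = 0.64 × 1000 = 640 mg

D_iv = 640 mg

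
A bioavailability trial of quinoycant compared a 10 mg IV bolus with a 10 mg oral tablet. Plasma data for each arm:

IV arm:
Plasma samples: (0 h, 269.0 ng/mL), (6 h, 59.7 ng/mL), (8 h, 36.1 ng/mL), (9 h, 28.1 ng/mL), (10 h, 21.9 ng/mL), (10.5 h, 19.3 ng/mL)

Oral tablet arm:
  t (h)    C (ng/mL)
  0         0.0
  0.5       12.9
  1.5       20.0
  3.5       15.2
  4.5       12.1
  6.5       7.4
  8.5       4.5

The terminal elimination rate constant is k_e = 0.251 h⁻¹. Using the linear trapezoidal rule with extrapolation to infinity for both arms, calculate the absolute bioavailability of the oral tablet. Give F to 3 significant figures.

Trapezoidal AUC_0→10.5 (IV):
  [0→6]: (269.0+59.7)/2 × 6 = 986.1
  [6→8]: (59.7+36.1)/2 × 2 = 95.8
  [8→9]: (36.1+28.1)/2 × 1 = 32.1
  [9→10]: (28.1+21.9)/2 × 1 = 25.0
  [10→10.5]: (21.9+19.3)/2 × 0.5 = 10.3
  Sum = 1149.3 ng/mL·h
IV tail: 19.3/0.251 = 76.892; AUC_iv,0→∞ = 1149.3 + 76.892 = 1226.192 ng/mL·h
Trapezoidal AUC_0→8.5 (oral tablet):
  [0→0.5]: (0.0+12.9)/2 × 0.5 = 3.225
  [0.5→1.5]: (12.9+20.0)/2 × 1 = 16.45
  [1.5→3.5]: (20.0+15.2)/2 × 2 = 35.2
  [3.5→4.5]: (15.2+12.1)/2 × 1 = 13.65
  [4.5→6.5]: (12.1+7.4)/2 × 2 = 19.5
  [6.5→8.5]: (7.4+4.5)/2 × 2 = 11.9
  Sum = 99.925 ng/mL·h
oral tablet tail: 4.5/0.251 = 17.928; AUC_ev,0→∞ = 99.925 + 17.928 = 117.853 ng/mL·h
F = (AUC_ev/D_ev)/(AUC_iv/D_iv) = (117.853/10)/(1226.192/10) = 11.7853/122.6192 = 0.0961

F = 0.0961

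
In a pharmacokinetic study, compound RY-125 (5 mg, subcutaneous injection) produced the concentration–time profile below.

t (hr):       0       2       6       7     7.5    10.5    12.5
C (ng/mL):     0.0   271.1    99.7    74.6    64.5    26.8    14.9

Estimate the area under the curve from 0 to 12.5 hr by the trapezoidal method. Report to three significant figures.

AUC = 1310 ng/mL·hr

Trapezoidal AUC_0→12.5:
  [0→2]: (0.0+271.1)/2 × 2 = 271.1
  [2→6]: (271.1+99.7)/2 × 4 = 741.6
  [6→7]: (99.7+74.6)/2 × 1 = 87.15
  [7→7.5]: (74.6+64.5)/2 × 0.5 = 34.775
  [7.5→10.5]: (64.5+26.8)/2 × 3 = 136.95
  [10.5→12.5]: (26.8+14.9)/2 × 2 = 41.7
  Sum = 1313.275 ng/mL·hr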